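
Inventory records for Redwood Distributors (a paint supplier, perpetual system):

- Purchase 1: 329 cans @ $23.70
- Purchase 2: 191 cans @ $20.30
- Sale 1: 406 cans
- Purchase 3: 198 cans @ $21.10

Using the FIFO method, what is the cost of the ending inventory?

Ending inventory = $6,492.00

Sale 1 (406) [FIFO — oldest first]: 329 @ $23.70 + 77 @ $20.30 = $9,360.40
Ending inventory: 114 @ $20.30 + 198 @ $21.10 = $6,492.00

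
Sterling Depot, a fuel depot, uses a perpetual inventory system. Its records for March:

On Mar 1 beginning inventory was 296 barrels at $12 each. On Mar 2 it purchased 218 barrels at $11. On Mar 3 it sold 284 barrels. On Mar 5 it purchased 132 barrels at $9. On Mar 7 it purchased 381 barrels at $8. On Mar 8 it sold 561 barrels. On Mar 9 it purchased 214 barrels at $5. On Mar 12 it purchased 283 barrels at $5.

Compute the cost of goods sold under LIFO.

Mar 3, 284 sold [LIFO — newest first]: 218 @ $11 + 66 @ $12 = $3,190
Mar 8, 561 sold [LIFO — newest first]: 381 @ $8 + 132 @ $9 + 48 @ $12 = $4,812
Total COGS = $3,190 + $4,812 = $8,002
Ending inventory: 182 @ $12 + 214 @ $5 + 283 @ $5 = $4,669

COGS = $8,002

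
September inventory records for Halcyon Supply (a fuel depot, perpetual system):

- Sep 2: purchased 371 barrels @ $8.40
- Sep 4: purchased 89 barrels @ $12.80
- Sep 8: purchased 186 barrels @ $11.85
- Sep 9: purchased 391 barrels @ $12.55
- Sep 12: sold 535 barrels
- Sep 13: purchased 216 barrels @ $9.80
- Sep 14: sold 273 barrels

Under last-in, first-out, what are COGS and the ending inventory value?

Sep 12, 535 sold [LIFO — newest first]: 391 @ $12.55 + 144 @ $11.85 = $6,613.45
Sep 14, 273 sold [LIFO — newest first]: 216 @ $9.80 + 42 @ $11.85 + 15 @ $12.80 = $2,806.50
Total COGS = $6,613.45 + $2,806.50 = $9,419.95
Ending inventory: 371 @ $8.40 + 74 @ $12.80 = $4,063.60

COGS = $9,419.95; ending inventory = $4,063.60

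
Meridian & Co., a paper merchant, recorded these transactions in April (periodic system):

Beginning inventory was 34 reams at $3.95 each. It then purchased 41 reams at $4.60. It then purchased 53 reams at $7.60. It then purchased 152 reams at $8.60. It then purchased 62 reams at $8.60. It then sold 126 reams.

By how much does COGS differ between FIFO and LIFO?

$373.10

FIFO COGS: 34 @ $3.95 + 41 @ $4.60 + 51 @ $7.60 = $710.50
LIFO COGS: 62 @ $8.60 + 64 @ $8.60 = $1,083.60
Difference = |$710.50 − $1,083.60| = $373.10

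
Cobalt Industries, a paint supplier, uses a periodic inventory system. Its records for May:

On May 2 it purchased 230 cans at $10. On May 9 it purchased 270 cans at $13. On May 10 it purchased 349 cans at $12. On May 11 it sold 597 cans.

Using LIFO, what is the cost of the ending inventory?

May 11, 597 sold [LIFO — newest first]: 349 @ $12 + 248 @ $13 = $7,412
Ending inventory: 230 @ $10 + 22 @ $13 = $2,586

Ending inventory = $2,586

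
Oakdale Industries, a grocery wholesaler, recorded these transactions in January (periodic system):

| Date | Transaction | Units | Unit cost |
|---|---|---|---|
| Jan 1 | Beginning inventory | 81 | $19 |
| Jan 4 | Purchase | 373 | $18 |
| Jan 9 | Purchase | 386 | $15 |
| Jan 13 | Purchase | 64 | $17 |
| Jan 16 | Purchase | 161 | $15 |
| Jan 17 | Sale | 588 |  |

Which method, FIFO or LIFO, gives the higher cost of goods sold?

FIFO COGS: 81 @ $19 + 373 @ $18 + 134 @ $15 = $10,263
LIFO COGS: 161 @ $15 + 64 @ $17 + 363 @ $15 = $8,948

FIFO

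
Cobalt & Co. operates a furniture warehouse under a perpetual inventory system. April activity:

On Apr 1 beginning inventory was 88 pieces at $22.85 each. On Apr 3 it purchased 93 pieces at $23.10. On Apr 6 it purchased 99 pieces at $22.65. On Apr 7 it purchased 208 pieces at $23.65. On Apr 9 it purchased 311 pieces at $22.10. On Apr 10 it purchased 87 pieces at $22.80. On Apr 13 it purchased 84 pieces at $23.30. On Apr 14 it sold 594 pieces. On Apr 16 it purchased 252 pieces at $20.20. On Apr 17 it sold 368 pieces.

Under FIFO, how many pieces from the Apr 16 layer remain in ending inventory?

Apr 14, 594 sold [FIFO — oldest first]: 88 @ $22.85 + 93 @ $23.10 + 99 @ $22.65 + 208 @ $23.65 + 106 @ $22.10 = $13,663.25
Apr 17, 368 sold [FIFO — oldest first]: 205 @ $22.10 + 87 @ $22.80 + 76 @ $23.30 = $8,284.90
Total COGS = $13,663.25 + $8,284.90 = $21,948.15
Ending inventory: 8 @ $23.30 + 252 @ $20.20 = $5,276.80

252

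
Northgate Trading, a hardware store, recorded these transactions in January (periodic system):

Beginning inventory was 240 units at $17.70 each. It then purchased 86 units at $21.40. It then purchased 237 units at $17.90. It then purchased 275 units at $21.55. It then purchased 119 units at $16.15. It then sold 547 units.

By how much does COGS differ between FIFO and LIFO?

FIFO COGS: 240 @ $17.70 + 86 @ $21.40 + 221 @ $17.90 = $10,044.30
LIFO COGS: 119 @ $16.15 + 275 @ $21.55 + 153 @ $17.90 = $10,586.80
Difference = |$10,044.30 − $10,586.80| = $542.50

$542.50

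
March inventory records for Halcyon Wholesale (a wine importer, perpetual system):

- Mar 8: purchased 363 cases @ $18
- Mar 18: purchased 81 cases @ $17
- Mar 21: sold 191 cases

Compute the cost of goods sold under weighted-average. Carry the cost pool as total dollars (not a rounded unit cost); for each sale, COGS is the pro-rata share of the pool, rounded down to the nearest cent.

After Mar 8: 363 on hand, pool $6,534.00 (≈ $18.0000 each)
After Mar 18: 444 on hand, pool $7,911.00 (≈ $17.8176 each)
Mar 21, sell 191: 191/444 × $7,911.00 → $3,403.15
Ending inventory (cost pool remaining) = $4,507.85

COGS = $3,403.15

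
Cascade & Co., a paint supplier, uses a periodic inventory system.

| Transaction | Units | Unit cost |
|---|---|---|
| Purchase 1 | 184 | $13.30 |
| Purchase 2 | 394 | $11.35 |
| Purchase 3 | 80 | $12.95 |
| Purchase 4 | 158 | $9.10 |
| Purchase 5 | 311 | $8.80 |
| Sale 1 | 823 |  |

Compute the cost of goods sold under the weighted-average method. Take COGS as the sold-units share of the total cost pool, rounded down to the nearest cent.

Sale 1, sell 823: 823/1127 × $12,129.70 → $8,857.80
Ending inventory (cost pool remaining) = $3,271.90
Check: goods available $12,129.70 = COGS $8,857.80 + ending $3,271.90

COGS = $8,857.80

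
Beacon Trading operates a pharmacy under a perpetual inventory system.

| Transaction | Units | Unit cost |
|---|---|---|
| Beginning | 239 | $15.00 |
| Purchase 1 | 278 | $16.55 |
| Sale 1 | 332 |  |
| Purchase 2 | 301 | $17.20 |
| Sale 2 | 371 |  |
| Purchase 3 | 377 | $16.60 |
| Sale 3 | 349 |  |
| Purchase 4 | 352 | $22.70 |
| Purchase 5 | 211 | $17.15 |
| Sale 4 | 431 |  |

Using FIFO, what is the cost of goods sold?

Sale 1 (332) [FIFO — oldest first]: 239 @ $15.00 + 93 @ $16.55 = $5,124.15
Sale 2 (371) [FIFO — oldest first]: 185 @ $16.55 + 186 @ $17.20 = $6,260.95
Sale 3 (349) [FIFO — oldest first]: 115 @ $17.20 + 234 @ $16.60 = $5,862.40
Sale 4 (431) [FIFO — oldest first]: 143 @ $16.60 + 288 @ $22.70 = $8,911.40
Total COGS = $5,124.15 + $6,260.95 + $5,862.40 + $8,911.40 = $26,158.90
Ending inventory: 64 @ $22.70 + 211 @ $17.15 = $5,071.45
Check: goods available $31,230.35 = COGS $26,158.90 + ending $5,071.45

COGS = $26,158.90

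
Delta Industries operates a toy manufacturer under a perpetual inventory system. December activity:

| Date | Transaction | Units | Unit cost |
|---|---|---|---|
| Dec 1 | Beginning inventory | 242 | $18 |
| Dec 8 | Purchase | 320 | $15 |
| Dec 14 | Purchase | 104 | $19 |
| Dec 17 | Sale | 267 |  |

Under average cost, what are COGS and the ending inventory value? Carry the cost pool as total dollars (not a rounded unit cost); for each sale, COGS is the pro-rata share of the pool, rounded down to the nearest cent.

COGS = $4,462.82; ending inventory = $6,669.18

After Dec 1: 242 on hand, pool $4,356.00 (≈ $18.0000 each)
After Dec 8: 562 on hand, pool $9,156.00 (≈ $16.2918 each)
After Dec 14: 666 on hand, pool $11,132.00 (≈ $16.7147 each)
Dec 17, sell 267: 267/666 × $11,132.00 → $4,462.82
Ending inventory (cost pool remaining) = $6,669.18
Check: goods available $11,132.00 = COGS $4,462.82 + ending $6,669.18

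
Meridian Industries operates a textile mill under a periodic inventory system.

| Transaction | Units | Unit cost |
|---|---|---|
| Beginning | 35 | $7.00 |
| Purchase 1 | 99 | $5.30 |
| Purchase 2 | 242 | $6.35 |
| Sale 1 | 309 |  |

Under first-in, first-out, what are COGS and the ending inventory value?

COGS = $1,880.95; ending inventory = $425.45

Sale 1 (309) [FIFO — oldest first]: 35 @ $7.00 + 99 @ $5.30 + 175 @ $6.35 = $1,880.95
Ending inventory: 67 @ $6.35 = $425.45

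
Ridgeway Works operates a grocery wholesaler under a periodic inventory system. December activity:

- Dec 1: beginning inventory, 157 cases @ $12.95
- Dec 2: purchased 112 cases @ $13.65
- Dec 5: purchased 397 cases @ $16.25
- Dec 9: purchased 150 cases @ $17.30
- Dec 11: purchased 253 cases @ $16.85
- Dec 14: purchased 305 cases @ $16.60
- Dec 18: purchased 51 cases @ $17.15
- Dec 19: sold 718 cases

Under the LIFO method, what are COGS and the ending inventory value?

Dec 19, 718 sold [LIFO — newest first]: 51 @ $17.15 + 305 @ $16.60 + 253 @ $16.85 + 109 @ $17.30 = $12,086.40
Ending inventory: 157 @ $12.95 + 112 @ $13.65 + 397 @ $16.25 + 41 @ $17.30 = $10,722.50

COGS = $12,086.40; ending inventory = $10,722.50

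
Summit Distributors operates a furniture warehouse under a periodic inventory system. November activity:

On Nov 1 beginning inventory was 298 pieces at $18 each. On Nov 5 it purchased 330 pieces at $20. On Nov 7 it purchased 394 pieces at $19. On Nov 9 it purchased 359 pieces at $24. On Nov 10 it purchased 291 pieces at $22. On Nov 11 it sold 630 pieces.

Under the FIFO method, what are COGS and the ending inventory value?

COGS = $12,002; ending inventory = $22,466

Nov 11, 630 sold [FIFO — oldest first]: 298 @ $18 + 330 @ $20 + 2 @ $19 = $12,002
Ending inventory: 392 @ $19 + 359 @ $24 + 291 @ $22 = $22,466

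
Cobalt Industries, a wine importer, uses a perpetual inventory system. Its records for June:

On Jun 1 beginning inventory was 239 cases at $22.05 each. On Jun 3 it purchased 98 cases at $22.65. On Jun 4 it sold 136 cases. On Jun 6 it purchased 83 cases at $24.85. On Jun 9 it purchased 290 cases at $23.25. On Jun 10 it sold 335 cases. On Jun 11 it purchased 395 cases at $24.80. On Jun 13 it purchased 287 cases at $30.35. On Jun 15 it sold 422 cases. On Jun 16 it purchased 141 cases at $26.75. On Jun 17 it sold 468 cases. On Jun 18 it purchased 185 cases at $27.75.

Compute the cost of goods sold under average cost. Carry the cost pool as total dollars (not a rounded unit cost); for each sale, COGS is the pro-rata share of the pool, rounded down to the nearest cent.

After Jun 1: 239 on hand, pool $5,269.95 (≈ $22.0500 each)
After Jun 3: 337 on hand, pool $7,489.65 (≈ $22.2245 each)
Jun 4, sell 136: 136/337 × $7,489.65 → $3,022.52
After Jun 6: 284 on hand, pool $6,529.68 (≈ $22.9918 each)
After Jun 9: 574 on hand, pool $13,272.18 (≈ $23.1223 each)
Jun 10, sell 335: 335/574 × $13,272.18 → $7,745.95
After Jun 11: 634 on hand, pool $15,322.23 (≈ $24.1676 each)
After Jun 13: 921 on hand, pool $24,032.68 (≈ $26.0941 each)
Jun 15, sell 422: 422/921 × $24,032.68 → $11,011.71
After Jun 16: 640 on hand, pool $16,792.72 (≈ $26.2386 each)
Jun 17, sell 468: 468/640 × $16,792.72 → $12,279.67
After Jun 18: 357 on hand, pool $9,646.80 (≈ $27.0218 each)
Total COGS = $3,022.52 + $7,745.95 + $11,011.71 + $12,279.67 = $34,059.85
Ending inventory (cost pool remaining) = $9,646.80

COGS = $34,059.85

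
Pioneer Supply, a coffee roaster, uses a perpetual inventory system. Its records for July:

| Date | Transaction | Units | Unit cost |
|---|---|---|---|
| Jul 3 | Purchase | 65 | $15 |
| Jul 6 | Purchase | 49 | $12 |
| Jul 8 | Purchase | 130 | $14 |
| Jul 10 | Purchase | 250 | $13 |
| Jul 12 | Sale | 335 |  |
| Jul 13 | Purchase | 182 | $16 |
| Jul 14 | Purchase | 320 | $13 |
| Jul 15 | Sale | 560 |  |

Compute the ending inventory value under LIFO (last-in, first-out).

Jul 12, 335 sold [LIFO — newest first]: 250 @ $13 + 85 @ $14 = $4,440
Jul 15, 560 sold [LIFO — newest first]: 320 @ $13 + 182 @ $16 + 45 @ $14 + 13 @ $12 = $7,858
Total COGS = $4,440 + $7,858 = $12,298
Ending inventory: 65 @ $15 + 36 @ $12 = $1,407
Check: goods available $13,705 = COGS $12,298 + ending $1,407

Ending inventory = $1,407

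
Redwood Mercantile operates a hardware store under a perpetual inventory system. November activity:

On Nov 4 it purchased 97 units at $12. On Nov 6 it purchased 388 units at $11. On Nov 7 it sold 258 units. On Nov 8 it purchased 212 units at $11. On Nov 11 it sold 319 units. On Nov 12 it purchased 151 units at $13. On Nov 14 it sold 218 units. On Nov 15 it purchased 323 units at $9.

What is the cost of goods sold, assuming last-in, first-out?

Nov 7, 258 sold [LIFO — newest first]: 258 @ $11 = $2,838
Nov 11, 319 sold [LIFO — newest first]: 212 @ $11 + 107 @ $11 = $3,509
Nov 14, 218 sold [LIFO — newest first]: 151 @ $13 + 23 @ $11 + 44 @ $12 = $2,744
Total COGS = $2,838 + $3,509 + $2,744 = $9,091
Ending inventory: 53 @ $12 + 323 @ $9 = $3,543

COGS = $9,091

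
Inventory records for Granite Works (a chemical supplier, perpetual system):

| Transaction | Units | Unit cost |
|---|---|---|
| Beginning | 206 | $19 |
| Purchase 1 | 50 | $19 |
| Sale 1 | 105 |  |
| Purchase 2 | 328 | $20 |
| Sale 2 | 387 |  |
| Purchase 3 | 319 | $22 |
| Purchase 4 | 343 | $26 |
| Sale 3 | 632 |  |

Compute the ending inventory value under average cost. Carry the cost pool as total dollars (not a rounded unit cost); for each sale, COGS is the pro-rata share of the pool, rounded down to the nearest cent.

After Beginning: 206 on hand, pool $3,914.00 (≈ $19.0000 each)
After Purchase 1: 256 on hand, pool $4,864.00 (≈ $19.0000 each)
Sale 1, sell 105: 105/256 × $4,864.00 → $1,995.00
After Purchase 2: 479 on hand, pool $9,429.00 (≈ $19.6848 each)
Sale 2, sell 387: 387/479 × $9,429.00 → $7,618.00
After Purchase 3: 411 on hand, pool $8,829.00 (≈ $21.4818 each)
After Purchase 4: 754 on hand, pool $17,747.00 (≈ $23.5371 each)
Sale 3, sell 632: 632/754 × $17,747.00 → $14,875.46
Total COGS = $1,995.00 + $7,618.00 + $14,875.46 = $24,488.46
Ending inventory (cost pool remaining) = $2,871.54
Check: goods available $27,360.00 = COGS $24,488.46 + ending $2,871.54

Ending inventory = $2,871.54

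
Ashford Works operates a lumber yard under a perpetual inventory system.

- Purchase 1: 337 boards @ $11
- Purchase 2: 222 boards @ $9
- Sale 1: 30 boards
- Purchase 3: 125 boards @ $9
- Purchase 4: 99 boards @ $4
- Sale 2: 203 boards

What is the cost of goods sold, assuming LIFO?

Sale 1 (30) [LIFO — newest first]: 30 @ $9 = $270
Sale 2 (203) [LIFO — newest first]: 99 @ $4 + 104 @ $9 = $1,332
Total COGS = $270 + $1,332 = $1,602
Ending inventory: 337 @ $11 + 192 @ $9 + 21 @ $9 = $5,624
Check: goods available $7,226 = COGS $1,602 + ending $5,624

COGS = $1,602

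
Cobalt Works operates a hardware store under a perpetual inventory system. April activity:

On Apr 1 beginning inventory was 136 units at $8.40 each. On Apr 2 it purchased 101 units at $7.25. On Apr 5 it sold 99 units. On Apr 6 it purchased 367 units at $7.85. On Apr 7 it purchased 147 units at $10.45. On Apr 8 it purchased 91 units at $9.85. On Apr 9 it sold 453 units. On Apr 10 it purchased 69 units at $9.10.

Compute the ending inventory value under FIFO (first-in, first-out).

Apr 5, 99 sold [FIFO — oldest first]: 99 @ $8.40 = $831.60
Apr 9, 453 sold [FIFO — oldest first]: 37 @ $8.40 + 101 @ $7.25 + 315 @ $7.85 = $3,515.80
Total COGS = $831.60 + $3,515.80 = $4,347.40
Ending inventory: 52 @ $7.85 + 147 @ $10.45 + 91 @ $9.85 + 69 @ $9.10 = $3,468.60

Ending inventory = $3,468.60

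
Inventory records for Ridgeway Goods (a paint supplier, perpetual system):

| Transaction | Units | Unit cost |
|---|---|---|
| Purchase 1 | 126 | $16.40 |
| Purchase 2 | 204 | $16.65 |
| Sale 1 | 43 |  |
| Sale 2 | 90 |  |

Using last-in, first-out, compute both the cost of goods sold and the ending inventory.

COGS = $2,214.45; ending inventory = $3,248.55

Sale 1 (43) [LIFO — newest first]: 43 @ $16.65 = $715.95
Sale 2 (90) [LIFO — newest first]: 90 @ $16.65 = $1,498.50
Total COGS = $715.95 + $1,498.50 = $2,214.45
Ending inventory: 126 @ $16.40 + 71 @ $16.65 = $3,248.55
Check: goods available $5,463.00 = COGS $2,214.45 + ending $3,248.55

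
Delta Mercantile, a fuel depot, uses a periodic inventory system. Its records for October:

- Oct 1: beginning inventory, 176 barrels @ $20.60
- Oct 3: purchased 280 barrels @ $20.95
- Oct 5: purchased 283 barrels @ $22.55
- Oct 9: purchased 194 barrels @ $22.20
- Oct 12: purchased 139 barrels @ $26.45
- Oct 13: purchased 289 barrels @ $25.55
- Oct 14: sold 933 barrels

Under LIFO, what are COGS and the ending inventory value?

Oct 14, 933 sold [LIFO — newest first]: 289 @ $25.55 + 139 @ $26.45 + 194 @ $22.20 + 283 @ $22.55 + 28 @ $20.95 = $22,335.55
Ending inventory: 176 @ $20.60 + 252 @ $20.95 = $8,905.00
Check: goods available $31,240.55 = COGS $22,335.55 + ending $8,905.00

COGS = $22,335.55; ending inventory = $8,905.00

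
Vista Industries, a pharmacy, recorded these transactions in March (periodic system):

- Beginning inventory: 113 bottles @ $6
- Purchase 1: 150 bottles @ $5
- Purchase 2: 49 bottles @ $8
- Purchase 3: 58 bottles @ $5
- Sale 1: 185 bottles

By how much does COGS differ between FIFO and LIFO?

$34

FIFO COGS: 113 @ $6 + 72 @ $5 = $1,038
LIFO COGS: 58 @ $5 + 49 @ $8 + 78 @ $5 = $1,072
Difference = |$1,038 − $1,072| = $34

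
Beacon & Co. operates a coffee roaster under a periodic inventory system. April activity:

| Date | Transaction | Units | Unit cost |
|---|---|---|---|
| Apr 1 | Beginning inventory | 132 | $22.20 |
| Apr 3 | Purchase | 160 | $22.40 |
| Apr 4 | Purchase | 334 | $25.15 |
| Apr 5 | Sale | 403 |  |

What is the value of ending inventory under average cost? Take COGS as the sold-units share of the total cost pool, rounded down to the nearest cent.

Apr 5, sell 403: 403/626 × $14,914.50 → $9,601.50
Ending inventory (cost pool remaining) = $5,313.00

Ending inventory = $5,313.00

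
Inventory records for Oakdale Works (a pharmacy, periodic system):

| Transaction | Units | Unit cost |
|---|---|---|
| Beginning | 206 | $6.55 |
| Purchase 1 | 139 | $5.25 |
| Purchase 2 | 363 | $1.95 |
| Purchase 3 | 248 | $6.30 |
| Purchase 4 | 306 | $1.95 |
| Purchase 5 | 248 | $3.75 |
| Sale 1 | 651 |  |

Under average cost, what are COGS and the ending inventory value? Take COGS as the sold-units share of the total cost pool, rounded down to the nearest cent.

Sale 1, sell 651: 651/1510 × $5,876.00 → $2,533.29
Ending inventory (cost pool remaining) = $3,342.71

COGS = $2,533.29; ending inventory = $3,342.71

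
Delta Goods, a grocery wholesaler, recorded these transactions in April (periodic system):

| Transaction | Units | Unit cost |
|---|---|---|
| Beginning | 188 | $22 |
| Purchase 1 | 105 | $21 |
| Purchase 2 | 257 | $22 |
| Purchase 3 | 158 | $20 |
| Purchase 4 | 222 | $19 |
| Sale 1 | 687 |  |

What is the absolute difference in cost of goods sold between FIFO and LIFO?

$653

FIFO COGS: 188 @ $22 + 105 @ $21 + 257 @ $22 + 137 @ $20 = $14,735
LIFO COGS: 222 @ $19 + 158 @ $20 + 257 @ $22 + 50 @ $21 = $14,082
Difference = |$14,735 − $14,082| = $653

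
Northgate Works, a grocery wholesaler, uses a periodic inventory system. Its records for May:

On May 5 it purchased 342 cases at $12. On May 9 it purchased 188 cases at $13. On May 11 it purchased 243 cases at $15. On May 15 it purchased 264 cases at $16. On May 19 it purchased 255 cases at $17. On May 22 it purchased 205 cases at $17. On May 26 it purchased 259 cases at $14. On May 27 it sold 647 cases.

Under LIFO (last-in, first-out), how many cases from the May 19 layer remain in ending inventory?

May 27, 647 sold [LIFO — newest first]: 259 @ $14 + 205 @ $17 + 183 @ $17 = $10,222
Ending inventory: 342 @ $12 + 188 @ $13 + 243 @ $15 + 264 @ $16 + 72 @ $17 = $15,641
Check: goods available $25,863 = COGS $10,222 + ending $15,641

72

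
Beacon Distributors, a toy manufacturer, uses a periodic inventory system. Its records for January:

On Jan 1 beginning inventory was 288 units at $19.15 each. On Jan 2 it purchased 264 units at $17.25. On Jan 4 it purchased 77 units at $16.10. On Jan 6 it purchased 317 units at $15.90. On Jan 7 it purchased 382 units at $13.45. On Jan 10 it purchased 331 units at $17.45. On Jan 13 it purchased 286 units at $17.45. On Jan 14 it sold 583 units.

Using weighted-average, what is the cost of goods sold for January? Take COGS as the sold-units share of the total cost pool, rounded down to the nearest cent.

Jan 14, sell 583: 583/1945 × $32,253.75 → $9,667.83
Ending inventory (cost pool remaining) = $22,585.92

COGS = $9,667.83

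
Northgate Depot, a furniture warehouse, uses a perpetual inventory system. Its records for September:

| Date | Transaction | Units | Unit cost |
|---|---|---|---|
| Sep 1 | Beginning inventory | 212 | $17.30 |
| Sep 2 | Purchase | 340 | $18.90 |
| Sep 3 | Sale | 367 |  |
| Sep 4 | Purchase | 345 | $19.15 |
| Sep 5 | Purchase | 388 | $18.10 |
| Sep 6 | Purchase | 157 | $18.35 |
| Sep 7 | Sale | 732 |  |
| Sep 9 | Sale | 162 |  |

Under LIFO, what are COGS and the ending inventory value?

COGS = $23,472.80; ending inventory = $3,131.30

Sep 3, 367 sold [LIFO — newest first]: 340 @ $18.90 + 27 @ $17.30 = $6,893.10
Sep 7, 732 sold [LIFO — newest first]: 157 @ $18.35 + 388 @ $18.10 + 187 @ $19.15 = $13,484.80
Sep 9, 162 sold [LIFO — newest first]: 158 @ $19.15 + 4 @ $17.30 = $3,094.90
Total COGS = $6,893.10 + $13,484.80 + $3,094.90 = $23,472.80
Ending inventory: 181 @ $17.30 = $3,131.30
Check: goods available $26,604.10 = COGS $23,472.80 + ending $3,131.30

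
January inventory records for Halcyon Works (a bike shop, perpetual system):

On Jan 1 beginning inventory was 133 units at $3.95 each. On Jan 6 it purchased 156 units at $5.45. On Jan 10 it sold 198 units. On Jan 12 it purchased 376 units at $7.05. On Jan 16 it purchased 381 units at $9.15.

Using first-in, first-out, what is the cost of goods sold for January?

Jan 10, 198 sold [FIFO — oldest first]: 133 @ $3.95 + 65 @ $5.45 = $879.60
Ending inventory: 91 @ $5.45 + 376 @ $7.05 + 381 @ $9.15 = $6,632.90

COGS = $879.60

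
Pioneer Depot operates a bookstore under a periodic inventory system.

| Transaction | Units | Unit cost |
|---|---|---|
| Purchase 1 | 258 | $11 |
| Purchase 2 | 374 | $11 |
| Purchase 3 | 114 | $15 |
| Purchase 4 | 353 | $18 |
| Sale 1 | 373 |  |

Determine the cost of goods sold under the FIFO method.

COGS = $4,103

Sale 1 (373) [FIFO — oldest first]: 258 @ $11 + 115 @ $11 = $4,103
Ending inventory: 259 @ $11 + 114 @ $15 + 353 @ $18 = $10,913
Check: goods available $15,016 = COGS $4,103 + ending $10,913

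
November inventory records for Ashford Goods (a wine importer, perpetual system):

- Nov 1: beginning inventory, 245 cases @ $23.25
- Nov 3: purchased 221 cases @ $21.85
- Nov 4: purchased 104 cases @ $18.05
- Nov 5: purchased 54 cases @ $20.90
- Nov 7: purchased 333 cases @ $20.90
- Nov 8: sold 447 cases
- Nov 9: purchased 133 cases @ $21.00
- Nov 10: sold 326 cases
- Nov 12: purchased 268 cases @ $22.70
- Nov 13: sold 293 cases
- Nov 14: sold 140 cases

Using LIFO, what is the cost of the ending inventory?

Ending inventory = $3,534.00

Nov 8, 447 sold [LIFO — newest first]: 333 @ $20.90 + 54 @ $20.90 + 60 @ $18.05 = $9,171.30
Nov 10, 326 sold [LIFO — newest first]: 133 @ $21.00 + 44 @ $18.05 + 149 @ $21.85 = $6,842.85
Nov 13, 293 sold [LIFO — newest first]: 268 @ $22.70 + 25 @ $21.85 = $6,629.85
Nov 14, 140 sold [LIFO — newest first]: 47 @ $21.85 + 93 @ $23.25 = $3,189.20
Total COGS = $9,171.30 + $6,842.85 + $6,629.85 + $3,189.20 = $25,833.20
Ending inventory: 152 @ $23.25 = $3,534.00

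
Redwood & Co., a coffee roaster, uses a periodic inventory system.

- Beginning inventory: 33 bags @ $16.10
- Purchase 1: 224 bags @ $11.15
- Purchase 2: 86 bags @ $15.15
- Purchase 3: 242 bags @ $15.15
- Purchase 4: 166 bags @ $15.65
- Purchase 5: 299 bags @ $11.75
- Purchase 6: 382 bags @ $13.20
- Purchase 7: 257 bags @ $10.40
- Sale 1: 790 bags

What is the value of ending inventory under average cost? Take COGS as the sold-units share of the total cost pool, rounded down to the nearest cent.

Sale 1, sell 790: 790/1689 × $21,824.45 → $10,208.00
Ending inventory (cost pool remaining) = $11,616.45
Check: goods available $21,824.45 = COGS $10,208.00 + ending $11,616.45

Ending inventory = $11,616.45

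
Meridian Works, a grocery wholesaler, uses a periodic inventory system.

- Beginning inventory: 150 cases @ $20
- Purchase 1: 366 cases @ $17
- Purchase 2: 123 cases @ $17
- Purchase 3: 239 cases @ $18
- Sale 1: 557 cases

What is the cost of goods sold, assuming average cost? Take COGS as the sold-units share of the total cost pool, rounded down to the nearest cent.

Sale 1, sell 557: 557/878 × $15,615.00 → $9,906.09
Ending inventory (cost pool remaining) = $5,708.91

COGS = $9,906.09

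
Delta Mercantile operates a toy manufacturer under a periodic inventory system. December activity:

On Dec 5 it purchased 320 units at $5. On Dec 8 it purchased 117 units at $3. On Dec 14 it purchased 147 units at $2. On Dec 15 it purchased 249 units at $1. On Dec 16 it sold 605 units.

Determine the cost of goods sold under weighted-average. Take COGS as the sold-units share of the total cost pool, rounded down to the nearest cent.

COGS = $1,811.36

Dec 16, sell 605: 605/833 × $2,494.00 → $1,811.36
Ending inventory (cost pool remaining) = $682.64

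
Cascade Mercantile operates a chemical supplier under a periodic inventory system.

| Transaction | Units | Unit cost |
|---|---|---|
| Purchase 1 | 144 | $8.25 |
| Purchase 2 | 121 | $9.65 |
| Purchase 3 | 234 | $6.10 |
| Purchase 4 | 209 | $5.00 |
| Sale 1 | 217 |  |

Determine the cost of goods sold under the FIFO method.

COGS = $1,892.45

Sale 1 (217) [FIFO — oldest first]: 144 @ $8.25 + 73 @ $9.65 = $1,892.45
Ending inventory: 48 @ $9.65 + 234 @ $6.10 + 209 @ $5.00 = $2,935.60
Check: goods available $4,828.05 = COGS $1,892.45 + ending $2,935.60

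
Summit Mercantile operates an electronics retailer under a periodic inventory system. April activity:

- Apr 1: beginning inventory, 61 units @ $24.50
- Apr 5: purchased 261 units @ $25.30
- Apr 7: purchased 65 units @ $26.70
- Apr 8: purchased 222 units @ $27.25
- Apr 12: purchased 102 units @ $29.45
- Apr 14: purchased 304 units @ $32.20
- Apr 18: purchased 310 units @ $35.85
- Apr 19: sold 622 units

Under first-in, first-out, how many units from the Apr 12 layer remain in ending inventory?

89

Apr 19, 622 sold [FIFO — oldest first]: 61 @ $24.50 + 261 @ $25.30 + 65 @ $26.70 + 222 @ $27.25 + 13 @ $29.45 = $16,265.65
Ending inventory: 89 @ $29.45 + 304 @ $32.20 + 310 @ $35.85 = $23,523.35
Check: goods available $39,789.00 = COGS $16,265.65 + ending $23,523.35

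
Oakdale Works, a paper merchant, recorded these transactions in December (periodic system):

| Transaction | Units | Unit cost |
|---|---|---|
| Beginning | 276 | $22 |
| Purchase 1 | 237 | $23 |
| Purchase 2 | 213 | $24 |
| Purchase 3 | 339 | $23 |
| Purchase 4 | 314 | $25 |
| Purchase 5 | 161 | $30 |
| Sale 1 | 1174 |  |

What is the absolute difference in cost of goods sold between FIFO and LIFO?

FIFO COGS: 276 @ $22 + 237 @ $23 + 213 @ $24 + 339 @ $23 + 109 @ $25 = $27,157
LIFO COGS: 161 @ $30 + 314 @ $25 + 339 @ $23 + 213 @ $24 + 147 @ $23 = $28,970
Difference = |$27,157 − $28,970| = $1,813

$1,813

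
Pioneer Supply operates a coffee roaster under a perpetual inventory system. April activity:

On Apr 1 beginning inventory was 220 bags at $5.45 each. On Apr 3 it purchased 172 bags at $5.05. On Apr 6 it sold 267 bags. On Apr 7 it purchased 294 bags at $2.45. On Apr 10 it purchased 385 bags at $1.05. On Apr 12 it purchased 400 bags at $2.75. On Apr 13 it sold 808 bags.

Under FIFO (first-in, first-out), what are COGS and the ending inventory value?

COGS = $3,203.15; ending inventory = $1,089.00

Apr 6, 267 sold [FIFO — oldest first]: 220 @ $5.45 + 47 @ $5.05 = $1,436.35
Apr 13, 808 sold [FIFO — oldest first]: 125 @ $5.05 + 294 @ $2.45 + 385 @ $1.05 + 4 @ $2.75 = $1,766.80
Total COGS = $1,436.35 + $1,766.80 = $3,203.15
Ending inventory: 396 @ $2.75 = $1,089.00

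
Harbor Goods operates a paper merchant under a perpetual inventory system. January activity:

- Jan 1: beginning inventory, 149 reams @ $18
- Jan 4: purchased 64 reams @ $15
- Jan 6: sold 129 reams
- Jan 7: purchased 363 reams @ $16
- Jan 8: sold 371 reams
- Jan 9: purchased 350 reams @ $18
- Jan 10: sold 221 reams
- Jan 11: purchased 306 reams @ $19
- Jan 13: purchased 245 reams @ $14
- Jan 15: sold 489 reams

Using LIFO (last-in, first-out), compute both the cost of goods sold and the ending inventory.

COGS = $20,126; ending inventory = $4,868

Jan 6, 129 sold [LIFO — newest first]: 64 @ $15 + 65 @ $18 = $2,130
Jan 8, 371 sold [LIFO — newest first]: 363 @ $16 + 8 @ $18 = $5,952
Jan 10, 221 sold [LIFO — newest first]: 221 @ $18 = $3,978
Jan 15, 489 sold [LIFO — newest first]: 245 @ $14 + 244 @ $19 = $8,066
Total COGS = $2,130 + $5,952 + $3,978 + $8,066 = $20,126
Ending inventory: 76 @ $18 + 129 @ $18 + 62 @ $19 = $4,868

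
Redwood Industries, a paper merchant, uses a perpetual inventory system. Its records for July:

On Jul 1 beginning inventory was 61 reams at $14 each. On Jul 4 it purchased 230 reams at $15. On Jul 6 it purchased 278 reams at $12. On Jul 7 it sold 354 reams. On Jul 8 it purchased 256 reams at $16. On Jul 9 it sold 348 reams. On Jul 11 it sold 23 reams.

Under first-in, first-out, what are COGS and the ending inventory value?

COGS = $10,136; ending inventory = $1,600

Jul 7, 354 sold [FIFO — oldest first]: 61 @ $14 + 230 @ $15 + 63 @ $12 = $5,060
Jul 9, 348 sold [FIFO — oldest first]: 215 @ $12 + 133 @ $16 = $4,708
Jul 11, 23 sold [FIFO — oldest first]: 23 @ $16 = $368
Total COGS = $5,060 + $4,708 + $368 = $10,136
Ending inventory: 100 @ $16 = $1,600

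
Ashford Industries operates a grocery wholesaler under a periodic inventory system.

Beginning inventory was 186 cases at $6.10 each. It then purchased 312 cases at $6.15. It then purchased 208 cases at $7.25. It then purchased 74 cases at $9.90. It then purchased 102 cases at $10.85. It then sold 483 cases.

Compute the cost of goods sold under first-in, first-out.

COGS = $2,961.15

Sale 1 (483) [FIFO — oldest first]: 186 @ $6.10 + 297 @ $6.15 = $2,961.15
Ending inventory: 15 @ $6.15 + 208 @ $7.25 + 74 @ $9.90 + 102 @ $10.85 = $3,439.55
Check: goods available $6,400.70 = COGS $2,961.15 + ending $3,439.55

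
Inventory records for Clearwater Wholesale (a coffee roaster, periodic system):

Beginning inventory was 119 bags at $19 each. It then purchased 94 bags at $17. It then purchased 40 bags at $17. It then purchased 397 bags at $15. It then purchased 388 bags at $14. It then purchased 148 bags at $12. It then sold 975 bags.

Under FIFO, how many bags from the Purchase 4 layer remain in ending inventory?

Sale 1 (975) [FIFO — oldest first]: 119 @ $19 + 94 @ $17 + 40 @ $17 + 397 @ $15 + 325 @ $14 = $15,044
Ending inventory: 63 @ $14 + 148 @ $12 = $2,658

63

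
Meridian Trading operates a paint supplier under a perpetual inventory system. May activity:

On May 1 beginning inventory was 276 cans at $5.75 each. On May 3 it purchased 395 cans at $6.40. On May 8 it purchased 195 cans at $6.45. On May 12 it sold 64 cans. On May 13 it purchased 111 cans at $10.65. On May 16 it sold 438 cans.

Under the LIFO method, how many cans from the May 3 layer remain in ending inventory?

May 12, 64 sold [LIFO — newest first]: 64 @ $6.45 = $412.80
May 16, 438 sold [LIFO — newest first]: 111 @ $10.65 + 131 @ $6.45 + 196 @ $6.40 = $3,281.50
Total COGS = $412.80 + $3,281.50 = $3,694.30
Ending inventory: 276 @ $5.75 + 199 @ $6.40 = $2,860.60

199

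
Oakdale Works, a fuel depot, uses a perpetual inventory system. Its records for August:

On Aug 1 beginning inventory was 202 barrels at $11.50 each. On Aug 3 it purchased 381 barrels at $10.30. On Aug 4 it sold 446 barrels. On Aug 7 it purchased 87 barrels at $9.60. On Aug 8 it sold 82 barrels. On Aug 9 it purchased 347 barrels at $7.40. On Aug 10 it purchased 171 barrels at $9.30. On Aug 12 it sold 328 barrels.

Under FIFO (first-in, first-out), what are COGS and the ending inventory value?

COGS = $8,458.90; ending inventory = $2,781.70

Aug 4, 446 sold [FIFO — oldest first]: 202 @ $11.50 + 244 @ $10.30 = $4,836.20
Aug 8, 82 sold [FIFO — oldest first]: 82 @ $10.30 = $844.60
Aug 12, 328 sold [FIFO — oldest first]: 55 @ $10.30 + 87 @ $9.60 + 186 @ $7.40 = $2,778.10
Total COGS = $4,836.20 + $844.60 + $2,778.10 = $8,458.90
Ending inventory: 161 @ $7.40 + 171 @ $9.30 = $2,781.70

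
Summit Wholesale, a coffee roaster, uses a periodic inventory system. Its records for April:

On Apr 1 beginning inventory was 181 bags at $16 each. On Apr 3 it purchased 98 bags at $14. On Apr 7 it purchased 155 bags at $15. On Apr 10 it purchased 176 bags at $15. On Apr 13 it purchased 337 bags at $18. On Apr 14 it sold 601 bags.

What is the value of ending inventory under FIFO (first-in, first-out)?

Apr 14, 601 sold [FIFO — oldest first]: 181 @ $16 + 98 @ $14 + 155 @ $15 + 167 @ $15 = $9,098
Ending inventory: 9 @ $15 + 337 @ $18 = $6,201
Check: goods available $15,299 = COGS $9,098 + ending $6,201

Ending inventory = $6,201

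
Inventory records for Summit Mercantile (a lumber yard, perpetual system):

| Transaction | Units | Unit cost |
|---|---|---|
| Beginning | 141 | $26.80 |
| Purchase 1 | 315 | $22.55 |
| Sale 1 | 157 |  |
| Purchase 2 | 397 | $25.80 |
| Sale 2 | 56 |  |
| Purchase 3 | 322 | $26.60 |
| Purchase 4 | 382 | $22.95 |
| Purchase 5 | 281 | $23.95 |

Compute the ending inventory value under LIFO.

Sale 1 (157) [LIFO — newest first]: 157 @ $22.55 = $3,540.35
Sale 2 (56) [LIFO — newest first]: 56 @ $25.80 = $1,444.80
Total COGS = $3,540.35 + $1,444.80 = $4,985.15
Ending inventory: 141 @ $26.80 + 158 @ $22.55 + 341 @ $25.80 + 322 @ $26.60 + 382 @ $22.95 + 281 @ $23.95 = $40,201.55

Ending inventory = $40,201.55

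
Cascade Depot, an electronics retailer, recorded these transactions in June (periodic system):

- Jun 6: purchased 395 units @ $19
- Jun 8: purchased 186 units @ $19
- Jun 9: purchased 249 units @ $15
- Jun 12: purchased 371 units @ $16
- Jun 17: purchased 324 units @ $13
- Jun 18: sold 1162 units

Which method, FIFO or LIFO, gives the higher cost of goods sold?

FIFO COGS: 395 @ $19 + 186 @ $19 + 249 @ $15 + 332 @ $16 = $20,086
LIFO COGS: 324 @ $13 + 371 @ $16 + 249 @ $15 + 186 @ $19 + 32 @ $19 = $18,025

FIFO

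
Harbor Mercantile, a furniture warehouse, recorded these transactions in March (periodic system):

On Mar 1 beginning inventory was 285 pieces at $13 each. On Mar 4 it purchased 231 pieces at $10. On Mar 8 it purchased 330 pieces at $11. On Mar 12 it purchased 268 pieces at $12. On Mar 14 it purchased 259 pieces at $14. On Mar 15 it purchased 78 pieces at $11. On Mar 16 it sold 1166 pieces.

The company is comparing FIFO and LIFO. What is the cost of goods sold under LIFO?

COGS = $13,640

FIFO COGS: 285 @ $13 + 231 @ $10 + 330 @ $11 + 268 @ $12 + 52 @ $14 = $13,589
LIFO COGS: 78 @ $11 + 259 @ $14 + 268 @ $12 + 330 @ $11 + 231 @ $10 = $13,640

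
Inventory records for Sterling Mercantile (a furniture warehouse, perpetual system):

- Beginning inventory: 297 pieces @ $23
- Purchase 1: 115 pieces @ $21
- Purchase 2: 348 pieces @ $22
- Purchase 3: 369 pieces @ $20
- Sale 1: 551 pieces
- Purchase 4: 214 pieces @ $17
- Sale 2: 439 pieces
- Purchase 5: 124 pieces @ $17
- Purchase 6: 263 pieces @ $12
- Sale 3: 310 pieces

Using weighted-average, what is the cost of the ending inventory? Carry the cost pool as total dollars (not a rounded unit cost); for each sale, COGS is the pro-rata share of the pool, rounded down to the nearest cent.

Ending inventory = $7,220.65

After Beginning: 297 on hand, pool $6,831.00 (≈ $23.0000 each)
After Purchase 1: 412 on hand, pool $9,246.00 (≈ $22.4417 each)
After Purchase 2: 760 on hand, pool $16,902.00 (≈ $22.2395 each)
After Purchase 3: 1129 on hand, pool $24,282.00 (≈ $21.5075 each)
Sale 1, sell 551: 551/1129 × $24,282.00 → $11,850.64
After Purchase 4: 792 on hand, pool $16,069.36 (≈ $20.2896 each)
Sale 2, sell 439: 439/792 × $16,069.36 → $8,907.13
After Purchase 5: 477 on hand, pool $9,270.23 (≈ $19.4344 each)
After Purchase 6: 740 on hand, pool $12,426.23 (≈ $16.7922 each)
Sale 3, sell 310: 310/740 × $12,426.23 → $5,205.58
Total COGS = $11,850.64 + $8,907.13 + $5,205.58 = $25,963.35
Ending inventory (cost pool remaining) = $7,220.65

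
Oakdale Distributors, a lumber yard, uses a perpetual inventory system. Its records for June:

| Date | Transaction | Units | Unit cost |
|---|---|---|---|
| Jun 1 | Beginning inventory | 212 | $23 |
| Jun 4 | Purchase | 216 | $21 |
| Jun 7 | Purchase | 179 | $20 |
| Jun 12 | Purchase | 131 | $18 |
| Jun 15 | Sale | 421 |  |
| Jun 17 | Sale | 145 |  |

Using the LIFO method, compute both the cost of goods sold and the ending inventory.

COGS = $11,394; ending inventory = $3,956

Jun 15, 421 sold [LIFO — newest first]: 131 @ $18 + 179 @ $20 + 111 @ $21 = $8,269
Jun 17, 145 sold [LIFO — newest first]: 105 @ $21 + 40 @ $23 = $3,125
Total COGS = $8,269 + $3,125 = $11,394
Ending inventory: 172 @ $23 = $3,956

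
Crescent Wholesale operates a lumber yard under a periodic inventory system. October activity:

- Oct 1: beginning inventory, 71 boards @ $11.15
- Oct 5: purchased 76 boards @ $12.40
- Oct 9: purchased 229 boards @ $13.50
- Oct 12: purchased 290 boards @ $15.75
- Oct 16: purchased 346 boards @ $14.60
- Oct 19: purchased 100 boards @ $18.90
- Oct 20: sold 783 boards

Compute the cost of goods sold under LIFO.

COGS = $12,143.60

Oct 20, 783 sold [LIFO — newest first]: 100 @ $18.90 + 346 @ $14.60 + 290 @ $15.75 + 47 @ $13.50 = $12,143.60
Ending inventory: 71 @ $11.15 + 76 @ $12.40 + 182 @ $13.50 = $4,191.05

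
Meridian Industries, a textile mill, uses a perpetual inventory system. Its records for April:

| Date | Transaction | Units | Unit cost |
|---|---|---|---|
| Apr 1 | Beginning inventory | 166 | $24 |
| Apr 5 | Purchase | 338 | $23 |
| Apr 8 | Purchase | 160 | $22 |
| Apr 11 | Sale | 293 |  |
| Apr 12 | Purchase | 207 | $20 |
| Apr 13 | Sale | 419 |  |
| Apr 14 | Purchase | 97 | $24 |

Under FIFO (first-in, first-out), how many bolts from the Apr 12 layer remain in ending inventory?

159

Apr 11, 293 sold [FIFO — oldest first]: 166 @ $24 + 127 @ $23 = $6,905
Apr 13, 419 sold [FIFO — oldest first]: 211 @ $23 + 160 @ $22 + 48 @ $20 = $9,333
Total COGS = $6,905 + $9,333 = $16,238
Ending inventory: 159 @ $20 + 97 @ $24 = $5,508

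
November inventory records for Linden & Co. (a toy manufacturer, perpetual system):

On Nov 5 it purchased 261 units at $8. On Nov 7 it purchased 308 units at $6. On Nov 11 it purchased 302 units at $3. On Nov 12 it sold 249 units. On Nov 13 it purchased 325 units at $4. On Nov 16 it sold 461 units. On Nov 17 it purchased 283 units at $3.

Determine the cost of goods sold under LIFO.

Nov 12, 249 sold [LIFO — newest first]: 249 @ $3 = $747
Nov 16, 461 sold [LIFO — newest first]: 325 @ $4 + 53 @ $3 + 83 @ $6 = $1,957
Total COGS = $747 + $1,957 = $2,704
Ending inventory: 261 @ $8 + 225 @ $6 + 283 @ $3 = $4,287

COGS = $2,704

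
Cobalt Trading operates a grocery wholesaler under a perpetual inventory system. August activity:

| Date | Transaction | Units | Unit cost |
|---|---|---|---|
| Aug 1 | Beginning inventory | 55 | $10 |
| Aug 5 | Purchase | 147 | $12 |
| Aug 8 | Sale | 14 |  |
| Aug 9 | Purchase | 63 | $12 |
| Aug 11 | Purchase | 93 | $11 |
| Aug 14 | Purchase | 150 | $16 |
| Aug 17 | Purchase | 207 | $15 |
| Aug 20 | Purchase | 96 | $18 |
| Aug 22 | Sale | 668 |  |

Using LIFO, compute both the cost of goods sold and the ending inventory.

Aug 8, 14 sold [LIFO — newest first]: 14 @ $12 = $168
Aug 22, 668 sold [LIFO — newest first]: 96 @ $18 + 207 @ $15 + 150 @ $16 + 93 @ $11 + 63 @ $12 + 59 @ $12 = $9,720
Total COGS = $168 + $9,720 = $9,888
Ending inventory: 55 @ $10 + 74 @ $12 = $1,438

COGS = $9,888; ending inventory = $1,438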